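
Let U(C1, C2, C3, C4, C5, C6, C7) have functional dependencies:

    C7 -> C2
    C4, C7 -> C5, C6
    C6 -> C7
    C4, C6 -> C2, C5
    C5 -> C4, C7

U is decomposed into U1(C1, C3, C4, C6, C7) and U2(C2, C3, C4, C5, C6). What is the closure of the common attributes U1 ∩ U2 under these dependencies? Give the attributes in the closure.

C2, C3, C4, C5, C6, C7

U1 ∩ U2 = {C3, C4, C6}.
C6 → C7 applies, adding C7
C4, C6 → C2, C5 applies, adding C2, C5
Closure: {C2, C3, C4, C5, C6, C7}.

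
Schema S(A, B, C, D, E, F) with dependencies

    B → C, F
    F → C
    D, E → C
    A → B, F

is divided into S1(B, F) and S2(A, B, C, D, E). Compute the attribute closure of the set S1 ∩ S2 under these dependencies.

B, C, F

S1 ∩ S2 = {B}.
B → C, F applies, adding C, F
Closure: {B, C, F}.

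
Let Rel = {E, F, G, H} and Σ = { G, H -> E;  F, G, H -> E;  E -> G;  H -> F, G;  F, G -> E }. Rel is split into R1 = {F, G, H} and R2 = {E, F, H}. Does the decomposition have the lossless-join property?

Yes

Common attributes: R1 ∩ R2 = {F, H}.
Closure of {F, H}: H → F, G applies, adding G; F, G → E applies, adding E. So (F, H)⁺ = {E, F, G, H}.
This closure contains every attribute of R1, so R1 ∩ R2 → R1. The join is lossless.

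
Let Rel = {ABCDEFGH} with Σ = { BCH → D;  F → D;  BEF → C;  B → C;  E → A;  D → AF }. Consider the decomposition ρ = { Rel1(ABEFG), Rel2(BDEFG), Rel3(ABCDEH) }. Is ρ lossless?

No

Chase test. Columns are ABCDEFGH; row i has aⱼ where attribute j ∈ Reli, else bᵢⱼ.
Initial tableau (one row per fragment):
  row 1: a1 a2 b13 b14 a5 a6 a7 b18
  row 2: b21 a2 b23 a4 a5 a6 a7 b28
  row 3: a1 a2 a3 a4 a5 b36 b37 a8
Rows 1 and 2 agree on F; apply F→D and equate their D entries.
Rows 1 and 2 agree on BEF; apply BEF→C and equate their C entries.
Rows 1 and 3 agree on B; apply B→C and equate their C entries.
Rows 1 and 2 agree on E; apply E→A and equate their A entries.
Rows 1 and 3 agree on D; apply D→AF and equate their AF entries.
No row becomes fully distinguished — the join is lossy.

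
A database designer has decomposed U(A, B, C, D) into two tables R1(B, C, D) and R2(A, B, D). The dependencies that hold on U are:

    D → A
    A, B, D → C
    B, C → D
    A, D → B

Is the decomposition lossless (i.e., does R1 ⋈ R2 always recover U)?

Common attributes: R1 ∩ R2 = {B, D}.
Closure of {B, D}: D → A applies, adding A; A, B, D → C applies, adding C. So (B, D)⁺ = {A, B, C, D}.
This closure contains every attribute of R1, so R1 ∩ R2 → R1. The join is lossless.

Yes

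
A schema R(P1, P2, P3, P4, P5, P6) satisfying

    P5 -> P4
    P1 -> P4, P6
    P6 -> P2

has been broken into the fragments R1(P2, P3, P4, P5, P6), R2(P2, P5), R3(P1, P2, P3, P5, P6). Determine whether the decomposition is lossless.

Chase test. Columns are P1, P2, P3, P4, P5, P6; row i has aⱼ where attribute j ∈ Ri, else bᵢⱼ.
Initial tableau (one row per fragment):
  row 1: b11 a2 a3 a4 a5 a6
  row 2: b21 a2 b23 b24 a5 b26
  row 3: a1 a2 a3 b34 a5 a6
Rows 1 and 2 agree on P5; apply P5→P4 and equate their P4 entries.
Rows 1 and 3 agree on P5; apply P5→P4 and equate their P4 entries.
Row 3 is now all distinguished symbols — the join is lossless.

Yes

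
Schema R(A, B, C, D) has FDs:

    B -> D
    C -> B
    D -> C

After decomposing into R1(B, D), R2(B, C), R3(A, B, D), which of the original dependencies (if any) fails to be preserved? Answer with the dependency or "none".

B → D lies within R1.
C → B lies within R2.
D → C: restricted closure across fragments reaches C.
Every dependency is enforceable on the fragments, so the decomposition is dependency-preserving.

none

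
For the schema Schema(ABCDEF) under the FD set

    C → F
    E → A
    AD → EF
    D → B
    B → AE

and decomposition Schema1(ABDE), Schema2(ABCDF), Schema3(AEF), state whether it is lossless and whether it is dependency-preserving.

Lossless test (chase): Rows 1 and 2 agree on AD; apply AD→EF and equate their EF entries. Row 2 is now all distinguished symbols — the join is lossless.
Dependency preservation: AD → EF is not contained in any single fragment, but the restricted closure of its left-hand side across the fragments still reaches the right-hand side; the remaining FDs each lie inside some fragment. All dependencies are preserved.

lossless and dependency-preserving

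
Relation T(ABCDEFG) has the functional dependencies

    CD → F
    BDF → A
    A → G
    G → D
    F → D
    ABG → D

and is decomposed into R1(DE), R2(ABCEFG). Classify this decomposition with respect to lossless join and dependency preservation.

Lossless test: (E)⁺ = {E}, which is a superkey of neither fragment — lossy.
Dependency preservation: the restricted closure of {CD} across the fragments never reaches {F}, so CD → F cannot be enforced without a join — not preserved.

lossy and not dependency-preserving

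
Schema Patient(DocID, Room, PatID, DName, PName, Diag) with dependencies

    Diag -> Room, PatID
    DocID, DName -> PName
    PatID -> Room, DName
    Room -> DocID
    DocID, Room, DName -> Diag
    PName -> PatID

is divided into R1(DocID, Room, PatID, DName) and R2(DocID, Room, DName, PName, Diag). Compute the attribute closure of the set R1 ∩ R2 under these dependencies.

R1 ∩ R2 = {DocID, Room, DName}.
DocID, DName → PName applies, adding PName
DocID, Room, DName → Diag applies, adding Diag
PName → PatID applies, adding PatID
Closure: {DocID, Room, PatID, DName, PName, Diag}.

DocID, Room, PatID, DName, PName, Diag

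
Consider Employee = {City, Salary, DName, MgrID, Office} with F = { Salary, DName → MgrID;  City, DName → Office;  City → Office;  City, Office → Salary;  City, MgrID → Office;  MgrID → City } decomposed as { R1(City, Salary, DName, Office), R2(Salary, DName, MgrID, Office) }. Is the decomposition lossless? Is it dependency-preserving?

Lossless test: (Salary, DName, Office)⁺ = {City, Salary, DName, MgrID, Office}, which contains all of one fragment — lossless.
Dependency preservation: the restricted closure of {MgrID} across the fragments never reaches {City}, so MgrID → City cannot be enforced without a join — not preserved.

lossless but not dependency-preserving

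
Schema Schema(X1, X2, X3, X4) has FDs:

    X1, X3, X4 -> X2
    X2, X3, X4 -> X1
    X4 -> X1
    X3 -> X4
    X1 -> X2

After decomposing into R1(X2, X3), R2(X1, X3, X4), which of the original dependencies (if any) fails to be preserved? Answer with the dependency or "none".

X1 -> X2

Check X1 → X2: no single fragment contains all of {X1, X2}, and the restricted closure of {X1} across the fragments never reaches {X2}.
X1, X3, X4 → X2 is preserved.
X2, X3, X4 → X1 is preserved.
X4 → X1 is preserved.
X3 → X4 is preserved.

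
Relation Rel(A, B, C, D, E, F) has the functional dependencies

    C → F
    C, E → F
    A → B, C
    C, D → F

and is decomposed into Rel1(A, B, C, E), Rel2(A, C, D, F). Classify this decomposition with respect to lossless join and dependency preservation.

lossy but dependency-preserving

Lossless test: (A, C)⁺ = {A, B, C, F}, which is a superkey of neither fragment — lossy.
Dependency preservation: C, E → F is not contained in any single fragment, but the restricted closure of its left-hand side across the fragments still reaches the right-hand side; the remaining FDs each lie inside some fragment. All dependencies are preserved.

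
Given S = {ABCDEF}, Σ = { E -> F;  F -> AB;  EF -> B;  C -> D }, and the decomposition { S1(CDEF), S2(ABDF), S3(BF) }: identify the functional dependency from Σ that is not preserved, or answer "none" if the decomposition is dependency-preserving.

none

E → F lies within S1.
F → AB lies within S2.
EF → B: restricted closure across fragments reaches B.
C → D lies within S1.
Every dependency is enforceable on the fragments, so the decomposition is dependency-preserving.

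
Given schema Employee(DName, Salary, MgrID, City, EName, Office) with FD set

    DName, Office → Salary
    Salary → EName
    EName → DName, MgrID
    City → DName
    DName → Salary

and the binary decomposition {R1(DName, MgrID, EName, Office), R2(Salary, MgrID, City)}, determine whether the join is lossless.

Common attributes: R1 ∩ R2 = {MgrID}.
No dependency enlarges {MgrID}, so (MgrID)⁺ = {MgrID}.
The closure contains neither all of R1 = {DName, MgrID, EName, Office} nor all of R2 = {Salary, MgrID, City}, so the common attributes are not a superkey of either fragment. The join is lossy.

No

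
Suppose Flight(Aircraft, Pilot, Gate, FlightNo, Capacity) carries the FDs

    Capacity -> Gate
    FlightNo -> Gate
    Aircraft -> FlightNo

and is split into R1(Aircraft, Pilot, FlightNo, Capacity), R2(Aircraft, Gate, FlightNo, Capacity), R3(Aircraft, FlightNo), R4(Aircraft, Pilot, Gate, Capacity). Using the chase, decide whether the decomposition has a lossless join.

Yes

Chase test. Columns are Aircraft, Pilot, Gate, FlightNo, Capacity; row i has aⱼ where attribute j ∈ Ri, else bᵢⱼ.
Initial tableau (one row per fragment):
  row 1: a1 a2 b13 a4 a5
  row 2: a1 b22 a3 a4 a5
  row 3: a1 b32 b33 a4 b35
  row 4: a1 a2 a3 b44 a5
Rows 1 and 2 agree on Capacity; apply Capacity→Gate and equate their Gate entries.
Rows 1 and 3 agree on FlightNo; apply FlightNo→Gate and equate their Gate entries.
Rows 1 and 4 agree on Aircraft; apply Aircraft→FlightNo and equate their FlightNo entries.
Row 1 is now all distinguished symbols — the join is lossless.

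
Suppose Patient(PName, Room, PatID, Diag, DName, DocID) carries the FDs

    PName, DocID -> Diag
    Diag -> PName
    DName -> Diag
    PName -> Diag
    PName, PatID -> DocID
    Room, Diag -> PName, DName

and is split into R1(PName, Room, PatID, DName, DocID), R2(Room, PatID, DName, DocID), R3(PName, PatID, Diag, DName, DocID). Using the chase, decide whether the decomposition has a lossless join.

Chase test. Columns are PName, Room, PatID, Diag, DName, DocID; row i has aⱼ where attribute j ∈ Ri, else bᵢⱼ.
Initial tableau (one row per fragment):
  row 1: a1 a2 a3 b14 a5 a6
  row 2: b21 a2 a3 b24 a5 a6
  row 3: a1 b32 a3 a4 a5 a6
Rows 1 and 3 agree on PName, DocID; apply PName, DocID→Diag and equate their Diag entries.
Rows 1 and 2 agree on DName; apply DName→Diag and equate their Diag entries.
Rows 1 and 2 agree on Room, Diag; apply Room, Diag→PName, DName and equate their PName, DName entries.
Row 1 is now all distinguished symbols — the join is lossless.

Yes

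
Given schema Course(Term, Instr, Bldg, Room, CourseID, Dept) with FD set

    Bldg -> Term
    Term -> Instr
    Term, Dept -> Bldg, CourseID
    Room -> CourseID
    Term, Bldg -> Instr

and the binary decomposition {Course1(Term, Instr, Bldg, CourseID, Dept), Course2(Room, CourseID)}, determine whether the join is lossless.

Common attributes: Course1 ∩ Course2 = {CourseID}.
No dependency enlarges {CourseID}, so (CourseID)⁺ = {CourseID}.
The closure contains neither all of Course1 = {Term, Instr, Bldg, CourseID, Dept} nor all of Course2 = {Room, CourseID}, so the common attributes are not a superkey of either fragment. The join is lossy.

No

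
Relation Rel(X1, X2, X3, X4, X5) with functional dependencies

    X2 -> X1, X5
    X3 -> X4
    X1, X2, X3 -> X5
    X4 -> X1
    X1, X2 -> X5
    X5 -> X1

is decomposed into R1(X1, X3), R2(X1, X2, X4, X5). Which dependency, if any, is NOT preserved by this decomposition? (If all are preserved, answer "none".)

X3 -> X4

Check X3 → X4: no single fragment contains all of {X3, X4}, and the restricted closure of {X3} across the fragments never reaches {X4}.
X2 → X1, X5 is preserved.
X1, X2, X3 → X5 is preserved.
X4 → X1 is preserved.
X1, X2 → X5 is preserved.
X5 → X1 is preserved.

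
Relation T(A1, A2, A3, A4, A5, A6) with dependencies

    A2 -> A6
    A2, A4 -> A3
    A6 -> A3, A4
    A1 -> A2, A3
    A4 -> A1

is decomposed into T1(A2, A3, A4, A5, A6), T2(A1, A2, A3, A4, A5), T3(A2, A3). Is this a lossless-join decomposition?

Yes

Chase test. Columns are A1, A2, A3, A4, A5, A6; row i has aⱼ where attribute j ∈ Ti, else bᵢⱼ.
Initial tableau (one row per fragment):
  row 1: b11 a2 a3 a4 a5 a6
  row 2: a1 a2 a3 a4 a5 b26
  row 3: b31 a2 a3 b34 b35 b36
Rows 1 and 2 agree on A2; apply A2→A6 and equate their A6 entries.
Rows 1 and 3 agree on A2; apply A2→A6 and equate their A6 entries.
Rows 1 and 3 agree on A6; apply A6→A3, A4 and equate their A3, A4 entries.
Rows 1 and 2 agree on A4; apply A4→A1 and equate their A1 entries.
Rows 1 and 3 agree on A4; apply A4→A1 and equate their A1 entries.
Row 1 is now all distinguished symbols — the join is lossless.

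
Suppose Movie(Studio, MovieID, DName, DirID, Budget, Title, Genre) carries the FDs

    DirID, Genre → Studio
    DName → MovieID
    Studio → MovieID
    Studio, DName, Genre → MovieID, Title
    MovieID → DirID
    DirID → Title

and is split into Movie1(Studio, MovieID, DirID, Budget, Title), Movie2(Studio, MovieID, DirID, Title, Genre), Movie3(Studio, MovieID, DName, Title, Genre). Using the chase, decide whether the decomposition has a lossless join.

No

Chase test. Columns are Studio, MovieID, DName, DirID, Budget, Title, Genre; row i has aⱼ where attribute j ∈ Moviei, else bᵢⱼ.
Initial tableau (one row per fragment):
  row 1: a1 a2 b13 a4 a5 a6 b17
  row 2: a1 a2 b23 a4 b25 a6 a7
  row 3: a1 a2 a3 b34 b35 a6 a7
Rows 1 and 3 agree on MovieID; apply MovieID→DirID and equate their DirID entries.
No row becomes fully distinguished — the join is lossy.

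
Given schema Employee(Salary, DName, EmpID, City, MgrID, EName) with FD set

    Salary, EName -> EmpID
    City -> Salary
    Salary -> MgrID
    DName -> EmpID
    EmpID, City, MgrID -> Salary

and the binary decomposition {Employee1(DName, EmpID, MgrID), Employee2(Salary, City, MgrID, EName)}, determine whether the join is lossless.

No

Common attributes: Employee1 ∩ Employee2 = {MgrID}.
No dependency enlarges {MgrID}, so (MgrID)⁺ = {MgrID}.
The closure contains neither all of Employee1 = {DName, EmpID, MgrID} nor all of Employee2 = {Salary, City, MgrID, EName}, so the common attributes are not a superkey of either fragment. The join is lossy.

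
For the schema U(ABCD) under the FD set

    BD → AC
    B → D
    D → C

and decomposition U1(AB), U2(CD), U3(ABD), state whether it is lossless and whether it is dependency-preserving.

Lossless test (chase): Rows 1 and 3 agree on B; apply B→D and equate their D entries. Rows 1 and 2 agree on D; apply D→C and equate their C entries. Rows 1 and 3 agree on D; apply D→C and equate their C entries. Row 1 is now all distinguished symbols — the join is lossless.
Dependency preservation: BD → AC is not contained in any single fragment, but the restricted closure of its left-hand side across the fragments still reaches the right-hand side; the remaining FDs each lie inside some fragment. All dependencies are preserved.

lossless and dependency-preserving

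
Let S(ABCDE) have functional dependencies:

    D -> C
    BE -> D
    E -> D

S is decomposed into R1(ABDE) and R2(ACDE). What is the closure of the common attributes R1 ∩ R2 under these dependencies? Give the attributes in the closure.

R1 ∩ R2 = {ADE}.
D → C applies, adding C
Closure: {ACDE}.

ACDE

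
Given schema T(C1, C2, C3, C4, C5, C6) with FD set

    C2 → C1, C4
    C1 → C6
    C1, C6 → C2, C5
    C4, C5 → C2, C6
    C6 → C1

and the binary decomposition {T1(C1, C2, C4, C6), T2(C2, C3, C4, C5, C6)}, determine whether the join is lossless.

Yes

Common attributes: T1 ∩ T2 = {C2, C4, C6}.
Closure of {C2, C4, C6}: C2 → C1, C4 applies, adding C1; C1, C6 → C2, C5 applies, adding C5. So (C2, C4, C6)⁺ = {C1, C2, C4, C5, C6}.
This closure contains every attribute of T1, so T1 ∩ T2 → T1. The join is lossless.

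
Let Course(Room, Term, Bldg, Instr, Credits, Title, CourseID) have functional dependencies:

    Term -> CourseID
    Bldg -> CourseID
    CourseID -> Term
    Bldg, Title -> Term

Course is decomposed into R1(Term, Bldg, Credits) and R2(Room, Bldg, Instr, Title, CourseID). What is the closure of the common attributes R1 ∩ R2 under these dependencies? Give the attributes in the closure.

R1 ∩ R2 = {Bldg}.
Bldg → CourseID applies, adding CourseID
CourseID → Term applies, adding Term
Closure: {Term, Bldg, CourseID}.

Term, Bldg, CourseID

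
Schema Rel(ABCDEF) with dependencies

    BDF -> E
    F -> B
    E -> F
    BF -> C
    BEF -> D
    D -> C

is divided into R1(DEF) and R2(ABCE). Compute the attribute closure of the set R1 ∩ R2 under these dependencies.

BCDEF

R1 ∩ R2 = {E}.
E → F applies, adding F
F → B applies, adding B
BF → C applies, adding C
BEF → D applies, adding D
Closure: {BCDEF}.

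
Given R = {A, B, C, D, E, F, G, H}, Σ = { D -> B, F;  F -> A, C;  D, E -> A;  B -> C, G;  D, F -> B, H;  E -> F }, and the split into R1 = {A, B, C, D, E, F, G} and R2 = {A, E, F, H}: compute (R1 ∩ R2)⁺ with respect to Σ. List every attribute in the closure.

R1 ∩ R2 = {A, E, F}.
F → A, C applies, adding C
Closure: {A, C, E, F}.

A, C, E, F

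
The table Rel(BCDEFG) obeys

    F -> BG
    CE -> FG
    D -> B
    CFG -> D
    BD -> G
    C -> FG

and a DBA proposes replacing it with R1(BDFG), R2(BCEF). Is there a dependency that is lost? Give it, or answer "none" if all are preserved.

Check CFG → D: no single fragment contains all of {CDFG}, and the restricted closure of {CFG} across the fragments never reaches {D}.
F → BG is preserved.
CE → FG is preserved.
D → B is preserved.
BD → G is preserved.
C → FG is preserved.

CFG -> D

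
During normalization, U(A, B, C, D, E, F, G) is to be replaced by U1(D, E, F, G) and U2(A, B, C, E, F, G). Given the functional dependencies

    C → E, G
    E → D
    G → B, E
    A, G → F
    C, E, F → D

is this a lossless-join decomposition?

Common attributes: U1 ∩ U2 = {E, F, G}.
Closure of {E, F, G}: E → D applies, adding D; G → B, E applies, adding B. So (E, F, G)⁺ = {B, D, E, F, G}.
This closure contains every attribute of U1, so U1 ∩ U2 → U1. The join is lossless.

Yes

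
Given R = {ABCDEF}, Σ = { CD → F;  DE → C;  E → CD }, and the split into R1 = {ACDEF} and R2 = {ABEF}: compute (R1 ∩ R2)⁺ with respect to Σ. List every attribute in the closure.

ACDEF

R1 ∩ R2 = {AEF}.
E → CD applies, adding CD
Closure: {ACDEF}.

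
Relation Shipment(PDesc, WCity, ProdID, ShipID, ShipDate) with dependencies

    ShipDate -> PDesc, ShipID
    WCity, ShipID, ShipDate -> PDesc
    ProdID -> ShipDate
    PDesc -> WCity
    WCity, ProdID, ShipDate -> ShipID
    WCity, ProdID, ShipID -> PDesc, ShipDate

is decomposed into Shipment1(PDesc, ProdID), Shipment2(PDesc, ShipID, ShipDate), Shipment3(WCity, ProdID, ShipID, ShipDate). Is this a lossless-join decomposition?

Yes

Chase test. Columns are PDesc, WCity, ProdID, ShipID, ShipDate; row i has aⱼ where attribute j ∈ Shipmenti, else bᵢⱼ.
Initial tableau (one row per fragment):
  row 1: a1 b12 a3 b14 b15
  row 2: a1 b22 b23 a4 a5
  row 3: b31 a2 a3 a4 a5
Rows 2 and 3 agree on ShipDate; apply ShipDate→PDesc, ShipID and equate their PDesc, ShipID entries.
Rows 1 and 3 agree on ProdID; apply ProdID→ShipDate and equate their ShipDate entries.
Rows 1 and 2 agree on PDesc; apply PDesc→WCity and equate their WCity entries.
Rows 1 and 3 agree on PDesc; apply PDesc→WCity and equate their WCity entries.
Rows 1 and 3 agree on WCity, ProdID, ShipDate; apply WCity, ProdID, ShipDate→ShipID and equate their ShipID entries.
Row 1 is now all distinguished symbols — the join is lossless.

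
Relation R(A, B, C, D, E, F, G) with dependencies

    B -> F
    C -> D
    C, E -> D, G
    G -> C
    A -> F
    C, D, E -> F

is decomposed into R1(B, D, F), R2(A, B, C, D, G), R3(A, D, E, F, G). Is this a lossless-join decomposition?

Chase test. Columns are A, B, C, D, E, F, G; row i has aⱼ where attribute j ∈ Ri, else bᵢⱼ.
Initial tableau (one row per fragment):
  row 1: b11 a2 b13 a4 b15 a6 b17
  row 2: a1 a2 a3 a4 b25 b26 a7
  row 3: a1 b32 b33 a4 a5 a6 a7
Rows 1 and 2 agree on B; apply B→F and equate their F entries.
Rows 2 and 3 agree on G; apply G→C and equate their C entries.
No row becomes fully distinguished — the join is lossy.

No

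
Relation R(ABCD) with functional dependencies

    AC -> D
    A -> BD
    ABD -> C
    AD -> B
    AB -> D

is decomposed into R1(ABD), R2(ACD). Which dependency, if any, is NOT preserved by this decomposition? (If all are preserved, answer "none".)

AC → D lies within R2.
A → BD lies within R1.
ABD → C: restricted closure across fragments reaches C.
AD → B lies within R1.
AB → D lies within R1.
Every dependency is enforceable on the fragments, so the decomposition is dependency-preserving.

none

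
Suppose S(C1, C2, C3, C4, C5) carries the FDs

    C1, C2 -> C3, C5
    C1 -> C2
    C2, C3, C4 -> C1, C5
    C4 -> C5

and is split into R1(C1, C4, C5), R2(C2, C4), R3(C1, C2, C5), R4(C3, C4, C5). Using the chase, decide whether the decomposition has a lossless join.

Chase test. Columns are C1, C2, C3, C4, C5; row i has aⱼ where attribute j ∈ Ri, else bᵢⱼ.
Initial tableau (one row per fragment):
  row 1: a1 b12 b13 a4 a5
  row 2: b21 a2 b23 a4 b25
  row 3: a1 a2 b33 b34 a5
  row 4: b41 b42 a3 a4 a5
Rows 1 and 3 agree on C1; apply C1→C2 and equate their C2 entries.
Rows 1 and 2 agree on C4; apply C4→C5 and equate their C5 entries.
Rows 1 and 3 agree on C1, C2; apply C1, C2→C3, C5 and equate their C3, C5 entries.
No row becomes fully distinguished — the join is lossy.

No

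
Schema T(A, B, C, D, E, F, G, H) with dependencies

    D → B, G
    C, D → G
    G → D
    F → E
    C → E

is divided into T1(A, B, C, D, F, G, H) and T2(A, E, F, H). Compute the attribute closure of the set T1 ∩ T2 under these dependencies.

T1 ∩ T2 = {A, F, H}.
F → E applies, adding E
Closure: {A, E, F, H}.

A, E, F, H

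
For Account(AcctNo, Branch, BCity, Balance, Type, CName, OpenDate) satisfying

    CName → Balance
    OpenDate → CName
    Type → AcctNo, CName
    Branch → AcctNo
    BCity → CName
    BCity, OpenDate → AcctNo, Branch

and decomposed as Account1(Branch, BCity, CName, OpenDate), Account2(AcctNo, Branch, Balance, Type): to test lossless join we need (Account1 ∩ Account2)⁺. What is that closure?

Account1 ∩ Account2 = {Branch}.
Branch → AcctNo applies, adding AcctNo
Closure: {AcctNo, Branch}.

AcctNo, Branch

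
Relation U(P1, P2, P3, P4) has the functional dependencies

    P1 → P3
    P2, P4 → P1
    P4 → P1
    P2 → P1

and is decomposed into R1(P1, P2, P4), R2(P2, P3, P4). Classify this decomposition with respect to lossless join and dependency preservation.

lossless but not dependency-preserving

Lossless test: (P2, P4)⁺ = {P1, P2, P3, P4}, which contains all of one fragment — lossless.
Dependency preservation: the restricted closure of {P1} across the fragments never reaches {P3}, so P1 → P3 cannot be enforced without a join — not preserved.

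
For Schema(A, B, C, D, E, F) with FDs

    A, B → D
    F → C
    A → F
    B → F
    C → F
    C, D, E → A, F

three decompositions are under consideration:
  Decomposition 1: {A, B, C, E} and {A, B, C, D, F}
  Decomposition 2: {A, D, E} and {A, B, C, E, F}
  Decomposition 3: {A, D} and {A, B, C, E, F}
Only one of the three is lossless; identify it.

Decomposition 1

Decomposition 1: common = {A, B, C}, closure = {A, B, C, D, F} → lossless.
Decomposition 2: common = {A, E}, closure = {A, C, E, F} → lossy.
Decomposition 3: common = {A}, closure = {A, C, F} → lossy.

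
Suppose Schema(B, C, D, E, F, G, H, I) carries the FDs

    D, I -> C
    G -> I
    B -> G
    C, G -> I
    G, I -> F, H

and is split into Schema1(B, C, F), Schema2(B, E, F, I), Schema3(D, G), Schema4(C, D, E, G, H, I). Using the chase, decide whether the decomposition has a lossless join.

Chase test. Columns are B, C, D, E, F, G, H, I; row i has aⱼ where attribute j ∈ Schemai, else bᵢⱼ.
Initial tableau (one row per fragment):
  row 1: a1 a2 b13 b14 a5 b16 b17 b18
  row 2: a1 b22 b23 a4 a5 b26 b27 a8
  row 3: b31 b32 a3 b34 b35 a6 b37 b38
  row 4: b41 a2 a3 a4 b45 a6 a7 a8
Rows 3 and 4 agree on G; apply G→I and equate their I entries.
Rows 1 and 2 agree on B; apply B→G and equate their G entries.
Rows 3 and 4 agree on G, I; apply G, I→F, H and equate their F, H entries.
Rows 3 and 4 agree on D, I; apply D, I→C and equate their C entries.
Rows 1 and 2 agree on G; apply G→I and equate their I entries.
Rows 1 and 2 agree on G, I; apply G, I→F, H and equate their F, H entries.
No row becomes fully distinguished — the join is lossy.

No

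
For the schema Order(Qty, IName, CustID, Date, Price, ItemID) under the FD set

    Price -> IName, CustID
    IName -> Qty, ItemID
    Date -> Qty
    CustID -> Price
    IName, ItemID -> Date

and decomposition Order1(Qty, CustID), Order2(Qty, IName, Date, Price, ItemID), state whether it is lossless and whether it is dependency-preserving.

lossy and not dependency-preserving

Lossless test: (Qty)⁺ = {Qty}, which is a superkey of neither fragment — lossy.
Dependency preservation: the restricted closure of {Price} across the fragments never reaches {IName, CustID}, so Price → IName, CustID cannot be enforced without a join — not preserved.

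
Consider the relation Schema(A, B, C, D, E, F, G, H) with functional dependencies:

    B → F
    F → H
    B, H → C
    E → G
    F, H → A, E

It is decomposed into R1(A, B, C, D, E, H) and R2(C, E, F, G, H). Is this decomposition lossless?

Common attributes: R1 ∩ R2 = {C, E, H}.
Closure of {C, E, H}: E → G applies, adding G. So (C, E, H)⁺ = {C, E, G, H}.
The closure contains neither all of R1 = {A, B, C, D, E, H} nor all of R2 = {C, E, F, G, H}, so the common attributes are not a superkey of either fragment. The join is lossy.

No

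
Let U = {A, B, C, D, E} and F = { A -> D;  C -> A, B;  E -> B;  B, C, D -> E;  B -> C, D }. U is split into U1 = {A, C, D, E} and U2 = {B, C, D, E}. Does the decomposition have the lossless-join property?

Common attributes: U1 ∩ U2 = {C, D, E}.
Closure of {C, D, E}: C → A, B applies, adding A, B. So (C, D, E)⁺ = {A, B, C, D, E}.
This closure contains every attribute of U1, so U1 ∩ U2 → U1. The join is lossless.

Yes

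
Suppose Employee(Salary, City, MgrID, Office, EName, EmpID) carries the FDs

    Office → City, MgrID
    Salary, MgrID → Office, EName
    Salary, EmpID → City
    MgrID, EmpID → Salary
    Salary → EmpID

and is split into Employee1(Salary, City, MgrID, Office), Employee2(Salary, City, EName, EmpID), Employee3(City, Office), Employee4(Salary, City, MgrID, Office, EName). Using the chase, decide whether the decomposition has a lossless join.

Yes

Chase test. Columns are Salary, City, MgrID, Office, EName, EmpID; row i has aⱼ where attribute j ∈ Employeei, else bᵢⱼ.
Initial tableau (one row per fragment):
  row 1: a1 a2 a3 a4 b15 b16
  row 2: a1 a2 b23 b24 a5 a6
  row 3: b31 a2 b33 a4 b35 b36
  row 4: a1 a2 a3 a4 a5 b46
Rows 1 and 3 agree on Office; apply Office→City, MgrID and equate their City, MgrID entries.
Rows 1 and 4 agree on Salary, MgrID; apply Salary, MgrID→Office, EName and equate their Office, EName entries.
Rows 1 and 2 agree on Salary; apply Salary→EmpID and equate their EmpID entries.
Rows 1 and 4 agree on Salary; apply Salary→EmpID and equate their EmpID entries.
Row 1 is now all distinguished symbols — the join is lossless.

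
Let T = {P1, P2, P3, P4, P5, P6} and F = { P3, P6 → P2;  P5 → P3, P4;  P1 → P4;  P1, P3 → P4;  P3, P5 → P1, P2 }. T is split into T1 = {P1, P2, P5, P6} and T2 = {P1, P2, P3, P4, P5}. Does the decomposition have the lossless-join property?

Common attributes: T1 ∩ T2 = {P1, P2, P5}.
Closure of {P1, P2, P5}: P5 → P3, P4 applies, adding P3, P4. So (P1, P2, P5)⁺ = {P1, P2, P3, P4, P5}.
This closure contains every attribute of T2, so T1 ∩ T2 → T2. The join is lossless.

Yes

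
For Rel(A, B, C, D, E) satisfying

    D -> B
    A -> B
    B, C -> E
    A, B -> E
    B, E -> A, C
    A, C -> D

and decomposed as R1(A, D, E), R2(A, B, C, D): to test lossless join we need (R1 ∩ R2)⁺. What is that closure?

A, B, C, D, E

R1 ∩ R2 = {A, D}.
D → B applies, adding B
A, B → E applies, adding E
B, E → A, C applies, adding C
Closure: {A, B, C, D, E}.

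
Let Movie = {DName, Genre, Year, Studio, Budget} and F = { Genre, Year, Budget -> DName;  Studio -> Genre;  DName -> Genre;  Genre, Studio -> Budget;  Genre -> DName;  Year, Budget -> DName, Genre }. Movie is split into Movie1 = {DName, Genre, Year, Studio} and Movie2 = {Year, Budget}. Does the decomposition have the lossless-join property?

Common attributes: Movie1 ∩ Movie2 = {Year}.
No dependency enlarges {Year}, so (Year)⁺ = {Year}.
The closure contains neither all of Movie1 = {DName, Genre, Year, Studio} nor all of Movie2 = {Year, Budget}, so the common attributes are not a superkey of either fragment. The join is lossy.

No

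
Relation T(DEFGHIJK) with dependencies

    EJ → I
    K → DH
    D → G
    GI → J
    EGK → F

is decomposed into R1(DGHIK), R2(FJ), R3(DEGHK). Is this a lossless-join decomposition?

Chase test. Columns are DEFGHIJK; row i has aⱼ where attribute j ∈ Ri, else bᵢⱼ.
Initial tableau (one row per fragment):
  row 1: a1 b12 b13 a4 a5 a6 b17 a8
  row 2: b21 b22 a3 b24 b25 b26 a7 b28
  row 3: a1 a2 b33 a4 a5 b36 b37 a8
No row becomes fully distinguished — the join is lossy.

No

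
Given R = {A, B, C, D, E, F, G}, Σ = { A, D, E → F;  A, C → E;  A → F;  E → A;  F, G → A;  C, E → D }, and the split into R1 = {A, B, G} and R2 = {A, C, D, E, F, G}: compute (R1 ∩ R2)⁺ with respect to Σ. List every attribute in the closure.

A, F, G

R1 ∩ R2 = {A, G}.
A → F applies, adding F
Closure: {A, F, G}.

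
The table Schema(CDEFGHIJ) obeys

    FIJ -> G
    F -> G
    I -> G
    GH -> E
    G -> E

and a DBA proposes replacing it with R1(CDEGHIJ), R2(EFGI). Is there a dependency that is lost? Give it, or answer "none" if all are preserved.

FIJ → G: restricted closure across fragments reaches G.
F → G lies within R2.
I → G lies within R1.
GH → E lies within R1.
G → E lies within R1.
Every dependency is enforceable on the fragments, so the decomposition is dependency-preserving.

none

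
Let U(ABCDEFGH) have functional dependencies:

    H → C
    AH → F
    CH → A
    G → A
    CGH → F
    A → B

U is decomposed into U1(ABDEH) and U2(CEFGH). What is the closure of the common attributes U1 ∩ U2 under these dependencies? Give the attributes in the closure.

ABCEFH

U1 ∩ U2 = {EH}.
H → C applies, adding C
CH → A applies, adding A
A → B applies, adding B
AH → F applies, adding F
Closure: {ABCEFH}.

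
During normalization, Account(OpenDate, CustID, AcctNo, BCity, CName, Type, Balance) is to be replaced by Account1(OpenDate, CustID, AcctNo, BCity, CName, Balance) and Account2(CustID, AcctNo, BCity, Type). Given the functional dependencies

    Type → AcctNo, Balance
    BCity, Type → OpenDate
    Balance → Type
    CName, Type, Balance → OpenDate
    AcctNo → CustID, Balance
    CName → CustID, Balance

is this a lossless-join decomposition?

Yes

Common attributes: Account1 ∩ Account2 = {CustID, AcctNo, BCity}.
Closure of {CustID, AcctNo, BCity}: AcctNo → CustID, Balance applies, adding Balance; Balance → Type applies, adding Type; BCity, Type → OpenDate applies, adding OpenDate. So (CustID, AcctNo, BCity)⁺ = {OpenDate, CustID, AcctNo, BCity, Type, Balance}.
This closure contains every attribute of Account2, so Account1 ∩ Account2 → Account2. The join is lossless.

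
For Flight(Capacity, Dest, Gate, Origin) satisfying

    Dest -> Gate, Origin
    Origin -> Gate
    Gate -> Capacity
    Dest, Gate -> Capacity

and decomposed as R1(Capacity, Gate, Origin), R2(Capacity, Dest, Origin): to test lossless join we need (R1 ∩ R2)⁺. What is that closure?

Capacity, Gate, Origin

R1 ∩ R2 = {Capacity, Origin}.
Origin → Gate applies, adding Gate
Closure: {Capacity, Gate, Origin}.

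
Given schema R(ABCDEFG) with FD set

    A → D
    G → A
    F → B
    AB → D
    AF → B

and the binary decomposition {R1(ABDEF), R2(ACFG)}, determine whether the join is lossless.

No

Common attributes: R1 ∩ R2 = {AF}.
Closure of {AF}: A → D applies, adding D; F → B applies, adding B. So (AF)⁺ = {ABDF}.
The closure contains neither all of R1 = {ABDEF} nor all of R2 = {ACFG}, so the common attributes are not a superkey of either fragment. The join is lossy.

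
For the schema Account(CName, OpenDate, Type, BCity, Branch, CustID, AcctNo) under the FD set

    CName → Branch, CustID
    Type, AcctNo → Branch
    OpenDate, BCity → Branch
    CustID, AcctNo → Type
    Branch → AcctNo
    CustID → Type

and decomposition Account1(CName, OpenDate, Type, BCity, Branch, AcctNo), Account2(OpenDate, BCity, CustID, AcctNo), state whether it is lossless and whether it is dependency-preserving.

lossy and not dependency-preserving

Lossless test: (OpenDate, BCity, AcctNo)⁺ = {OpenDate, BCity, Branch, AcctNo}, which is a superkey of neither fragment — lossy.
Dependency preservation: the restricted closure of {CName} across the fragments never reaches {Branch, CustID}, so CName → Branch, CustID cannot be enforced without a join — not preserved.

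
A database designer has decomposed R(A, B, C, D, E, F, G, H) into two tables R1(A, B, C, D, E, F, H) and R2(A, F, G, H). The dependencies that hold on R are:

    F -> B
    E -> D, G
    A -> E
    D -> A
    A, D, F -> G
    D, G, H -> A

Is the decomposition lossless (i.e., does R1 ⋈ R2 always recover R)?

Yes

Common attributes: R1 ∩ R2 = {A, F, H}.
Closure of {A, F, H}: F → B applies, adding B; A → E applies, adding E; E → D, G applies, adding D, G. So (A, F, H)⁺ = {A, B, D, E, F, G, H}.
This closure contains every attribute of R2, so R1 ∩ R2 → R2. The join is lossless.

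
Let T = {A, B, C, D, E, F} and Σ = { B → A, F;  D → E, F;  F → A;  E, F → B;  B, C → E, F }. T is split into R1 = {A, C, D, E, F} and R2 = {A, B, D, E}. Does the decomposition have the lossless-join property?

Yes

Common attributes: R1 ∩ R2 = {A, D, E}.
Closure of {A, D, E}: D → E, F applies, adding F; E, F → B applies, adding B. So (A, D, E)⁺ = {A, B, D, E, F}.
This closure contains every attribute of R2, so R1 ∩ R2 → R2. The join is lossless.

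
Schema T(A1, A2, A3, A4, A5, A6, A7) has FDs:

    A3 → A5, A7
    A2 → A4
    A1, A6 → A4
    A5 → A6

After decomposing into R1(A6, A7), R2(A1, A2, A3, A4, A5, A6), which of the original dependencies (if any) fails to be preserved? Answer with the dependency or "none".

A3 → A5, A7

Check A3 → A5, A7: no single fragment contains all of {A3, A5, A7}, and the restricted closure of {A3} across the fragments never reaches {A5, A7}.
A2 → A4 is preserved.
A1, A6 → A4 is preserved.
A5 → A6 is preserved.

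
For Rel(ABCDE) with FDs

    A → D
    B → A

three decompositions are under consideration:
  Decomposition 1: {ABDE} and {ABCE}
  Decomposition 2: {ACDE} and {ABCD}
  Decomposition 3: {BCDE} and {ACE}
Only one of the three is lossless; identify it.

Decomposition 1: common = {ABE}, closure = {ABDE} → lossless.
Decomposition 2: common = {ACD}, closure = {ACD} → lossy.
Decomposition 3: common = {CE}, closure = {CE} → lossy.

Decomposition 1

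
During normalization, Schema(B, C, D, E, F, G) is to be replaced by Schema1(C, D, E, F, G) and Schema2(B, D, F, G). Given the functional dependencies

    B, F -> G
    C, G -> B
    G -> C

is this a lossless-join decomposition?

Common attributes: Schema1 ∩ Schema2 = {D, F, G}.
Closure of {D, F, G}: G → C applies, adding C; C, G → B applies, adding B. So (D, F, G)⁺ = {B, C, D, F, G}.
This closure contains every attribute of Schema2, so Schema1 ∩ Schema2 → Schema2. The join is lossless.

Yes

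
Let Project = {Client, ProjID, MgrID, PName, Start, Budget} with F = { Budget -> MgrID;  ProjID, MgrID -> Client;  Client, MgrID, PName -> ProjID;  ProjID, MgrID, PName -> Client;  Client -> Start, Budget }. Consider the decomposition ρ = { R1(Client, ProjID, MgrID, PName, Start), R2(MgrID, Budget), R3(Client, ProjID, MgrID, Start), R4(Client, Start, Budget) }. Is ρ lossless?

Yes

Chase test. Columns are Client, ProjID, MgrID, PName, Start, Budget; row i has aⱼ where attribute j ∈ Ri, else bᵢⱼ.
Initial tableau (one row per fragment):
  row 1: a1 a2 a3 a4 a5 b16
  row 2: b21 b22 a3 b24 b25 a6
  row 3: a1 a2 a3 b34 a5 b36
  row 4: a1 b42 b43 b44 a5 a6
Rows 2 and 4 agree on Budget; apply Budget→MgrID and equate their MgrID entries.
Rows 1 and 3 agree on Client; apply Client→Start, Budget and equate their Start, Budget entries.
Rows 1 and 4 agree on Client; apply Client→Start, Budget and equate their Start, Budget entries.
Row 1 is now all distinguished symbols — the join is lossless.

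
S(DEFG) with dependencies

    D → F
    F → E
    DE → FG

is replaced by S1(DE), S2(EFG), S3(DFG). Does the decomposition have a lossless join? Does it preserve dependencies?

Lossless test (chase): Rows 1 and 3 agree on D; apply D→F and equate their F entries. Rows 1 and 3 agree on F; apply F→E and equate their E entries. Rows 1 and 3 agree on DE; apply DE→FG and equate their FG entries. Row 1 is now all distinguished symbols — the join is lossless.
Dependency preservation: DE → FG is not contained in any single fragment, but the restricted closure of its left-hand side across the fragments still reaches the right-hand side; the remaining FDs each lie inside some fragment. All dependencies are preserved.

lossless and dependency-preserving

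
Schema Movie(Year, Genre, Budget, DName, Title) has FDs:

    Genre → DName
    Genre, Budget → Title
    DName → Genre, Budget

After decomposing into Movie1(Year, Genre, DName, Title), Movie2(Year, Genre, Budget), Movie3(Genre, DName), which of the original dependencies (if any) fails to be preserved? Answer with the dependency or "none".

none

Genre → DName lies within Movie1.
Genre, Budget → Title: restricted closure across fragments reaches Title.
DName → Genre, Budget: restricted closure across fragments reaches Genre, Budget.
Every dependency is enforceable on the fragments, so the decomposition is dependency-preserving.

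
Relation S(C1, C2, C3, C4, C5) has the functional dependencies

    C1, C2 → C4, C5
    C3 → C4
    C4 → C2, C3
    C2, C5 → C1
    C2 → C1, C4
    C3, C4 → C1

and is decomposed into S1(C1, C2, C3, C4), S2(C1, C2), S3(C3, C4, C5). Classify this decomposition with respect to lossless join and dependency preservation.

Lossless test (chase): Rows 1 and 2 agree on C1, C2; apply C1, C2→C4, C5 and equate their C4, C5 entries. Rows 1 and 2 agree on C4; apply C4→C2, C3 and equate their C2, C3 entries. Rows 1 and 3 agree on C4; apply C4→C2, C3 and equate their C2, C3 entries. Rows 1 and 3 agree on C2; apply C2→C1, C4 and equate their C1, C4 entries. Rows 1 and 3 agree on C1, C2; apply C1, C2→C4, C5 and equate their C4, C5 entries. Row 1 is now all distinguished symbols — the join is lossless.
Dependency preservation: C1, C2 → C4, C5; C2, C5 → C1 are not contained in any single fragment, but the restricted closure of each left-hand side across the fragments still reaches the right-hand side; the remaining FDs each lie inside some fragment. All dependencies are preserved.

lossless and dependency-preserving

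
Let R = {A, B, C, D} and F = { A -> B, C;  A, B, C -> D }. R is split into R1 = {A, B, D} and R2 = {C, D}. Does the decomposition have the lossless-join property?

Common attributes: R1 ∩ R2 = {D}.
No dependency enlarges {D}, so (D)⁺ = {D}.
The closure contains neither all of R1 = {A, B, D} nor all of R2 = {C, D}, so the common attributes are not a superkey of either fragment. The join is lossy.

No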